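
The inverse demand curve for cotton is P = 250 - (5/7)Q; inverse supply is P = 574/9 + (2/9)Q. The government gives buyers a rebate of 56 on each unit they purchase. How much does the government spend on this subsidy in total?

Pre-subsidy: 250 - (5/7)Q = 574/9 + (2/9)Q gives Q* = 11732/59 and P* = 6370/59.
With the rebate, buyers effectively pay Pb = Ps − 56, where Ps is the price sellers receive.
On the curves, Pb = 250 - (5/7)Q and Ps = 574/9 + (2/9)Q; the wedge Ps − Pb = 56 gives 574/9 + (2/9)Q − (250 - (5/7)Q) = 56, so Q' = 15260/59.
Then Pb = 250 − (5/7)·(15260/59) = 3850/59 and Ps = 574/9 + (2/9)·(15260/59) = 7154/59.
Government outlay = subsidy × quantity = 56 × 15260/59 = 854560/59.

Government cost = 854560/59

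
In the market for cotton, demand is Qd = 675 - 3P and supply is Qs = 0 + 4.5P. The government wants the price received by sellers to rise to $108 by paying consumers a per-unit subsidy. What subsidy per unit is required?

At a seller price of 108, quantity supplied is 0 + 4.5·108 = 486.
Buyers absorb 486 only when they pay Pb with 675 − 3·Pb = 486, i.e. Pb = 63.
s = Ps − Pb = 108 − 63 = 45.

Required subsidy s = $45 per unit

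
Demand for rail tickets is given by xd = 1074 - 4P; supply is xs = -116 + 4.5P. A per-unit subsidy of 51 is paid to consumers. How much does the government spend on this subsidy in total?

Government cost = 31722

Pre-subsidy: 1074 - 4P = -116 + 4.5P gives P* = 140, x* = 514.
With the rebate, buyers effectively pay Pb = Ps − 51, where Ps is the price sellers receive.
Demand in terms of Ps becomes xd = 1074 − 4(Ps − 51) = 1278 - 4Ps. Setting this equal to supply: 1278 - 4Ps = -116 + 4.5Ps, so Ps = 164.
Buyers pay Pb = 164 − 51 = 113; x' = -116 + 4.5·164 = 622.
Government outlay = subsidy × quantity = 51 × 622 = 31722.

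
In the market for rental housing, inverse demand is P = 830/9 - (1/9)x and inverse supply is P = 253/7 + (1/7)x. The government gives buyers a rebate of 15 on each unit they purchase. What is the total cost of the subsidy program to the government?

Pre-subsidy: 830/9 - (1/9)x = 253/7 + (1/7)x gives x* = 220.8125 and P* = 67.6875.
With the rebate, buyers effectively pay Pb = Ps − 15, where Ps is the price sellers receive.
On the curves, Pb = 830/9 - (1/9)x and Ps = 253/7 + (1/7)x; the wedge Ps − Pb = 15 gives 253/7 + (1/7)x − (830/9 - (1/9)x) = 15, so x' = 279.875.
Then Pb = 830/9 − (1/9)·279.875 = 61.125 and Ps = 253/7 + (1/7)·279.875 = 76.125.
Government outlay = subsidy × quantity = 15 × 279.875 = 4198.125.

Government cost = 4198.125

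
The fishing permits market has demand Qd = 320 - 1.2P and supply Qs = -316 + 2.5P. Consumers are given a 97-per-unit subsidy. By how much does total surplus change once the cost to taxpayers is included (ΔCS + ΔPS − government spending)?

Pre-subsidy: 320 - 1.2P = -316 + 2.5P gives P* = 6360/37, Q* = 4208/37.
With the rebate, buyers effectively pay Pb = Ps − 97, where Ps is the price sellers receive.
Demand in terms of Ps becomes Qd = 320 − 1.2(Ps − 97) = 436.4 - 1.2Ps. Setting this equal to supply: 436.4 - 1.2Ps = -316 + 2.5Ps, so Ps = 7524/37.
Buyers pay Pb = 7524/37 − 97 = 3935/37; Q' = -316 + 2.5·(7524/37) = 7118/37.
ΔCS = ½(4208/37 + 7118/37)(6360/37 − 3935/37) = 13732775/1369; ΔPS = ½(4208/37 + 7118/37)(7524/37 − 6360/37) = 6591732/1369.
Government spending = 97 × 7118/37 = 690446/37.
Net change = 13732775/1369 + 6591732/1369 − 690446/37 = -141135/37. The loss equals the DWL triangle ½·97·2910/37.

Net change in total surplus = -141135/37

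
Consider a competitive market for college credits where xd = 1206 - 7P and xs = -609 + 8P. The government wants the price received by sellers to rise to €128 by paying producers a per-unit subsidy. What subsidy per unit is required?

Required subsidy s = €15 per unit

At a seller price of 128, quantity supplied is -609 + 8·128 = 415.
Buyers absorb 415 only when they pay Pb with 1206 − 7·Pb = 415, i.e. Pb = 113.
s = Ps − Pb = 128 − 113 = 15.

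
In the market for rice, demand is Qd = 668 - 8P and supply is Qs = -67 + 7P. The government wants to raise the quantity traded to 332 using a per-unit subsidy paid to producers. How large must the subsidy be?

At Q = 332, invert demand for the buyer price: Pb = (668 − 332)/8 = 42; invert supply for the seller price: Ps = (332 − (-67))/7 = 57.
The subsidy must fill the gap: s = Ps − Pb = 57 − 42 = 15.

Required subsidy s = 15 per unit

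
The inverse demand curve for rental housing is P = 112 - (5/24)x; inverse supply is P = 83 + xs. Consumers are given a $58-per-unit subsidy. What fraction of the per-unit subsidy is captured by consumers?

Pre-subsidy: 112 - (5/24)x = 83 + x gives x* = 24 and P* = 107.
With the rebate, buyers effectively pay Pb = Ps − 58, where Ps is the price sellers receive.
On the curves, Pb = 112 - (5/24)x and Ps = 83 + x; the wedge Ps − Pb = 58 gives 83 + x − (112 - (5/24)x) = 58, so x' = 72.
Then Pb = 112 − (5/24)·72 = 97 and Ps = 83 + 1·72 = 155.
Buyers' price falls by P* − Pb = 107 − 97 = 10; sellers' price rises by Ps − P* = 155 − 107 = 48.
So consumers capture 10/58 = 5/29 of each unit of subsidy.

Consumer share = 5/29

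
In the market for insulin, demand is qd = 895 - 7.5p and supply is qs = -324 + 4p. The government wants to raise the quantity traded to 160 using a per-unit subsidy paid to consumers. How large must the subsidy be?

Required subsidy s = 23 per unit

At q = 160, invert demand for the buyer price: pb = (895 − 160)/7.5 = 98; invert supply for the seller price: ps = (160 − (-324))/4 = 121.
The subsidy must fill the gap: s = ps − pb = 121 − 98 = 23.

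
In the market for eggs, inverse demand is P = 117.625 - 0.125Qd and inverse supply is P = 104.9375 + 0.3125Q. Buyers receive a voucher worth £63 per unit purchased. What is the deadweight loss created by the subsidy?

Deadweight loss = £4536

Pre-subsidy: 117.625 - 0.125Q = 104.9375 + 0.3125Q gives Q* = 29 and P* = 114.
With the rebate, buyers effectively pay Pb = Ps − 63, where Ps is the price sellers receive.
On the curves, Pb = 117.625 - 0.125Q and Ps = 104.9375 + 0.3125Q; the wedge Ps − Pb = 63 gives 104.9375 + 0.3125Q − (117.625 - 0.125Q) = 63, so Q' = 173.
Then Pb = 117.625 − 0.125·173 = 96 and Ps = 104.9375 + 0.3125·173 = 159.
The subsidy expands output by 173 − 29 = 144 past the efficient level; on those units the gap between marginal cost and willingness to pay runs from 0 up to 63.
DWL = ½ × 63 × 144 = 4536.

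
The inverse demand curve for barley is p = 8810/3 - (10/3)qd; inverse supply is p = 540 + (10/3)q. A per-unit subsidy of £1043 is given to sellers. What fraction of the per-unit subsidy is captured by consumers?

Pre-subsidy: 8810/3 - (10/3)q = 540 + (10/3)q gives q* = 359.5 and p* = 5215/3.
With the subsidy, sellers receive ps = pb + 1043 for each unit, where pb is the price buyers pay.
On the curves, pb = 8810/3 - (10/3)q and ps = 540 + (10/3)q; the wedge ps − pb = 1043 gives 540 + (10/3)q − (8810/3 - (10/3)q) = 1043, so q' = 515.95.
Then pb = 8810/3 − (10/3)·515.95 = 7301/6 and ps = 540 + (10/3)·515.95 = 13559/6.
Buyers' price falls by p* − pb = 5215/3 − 7301/6 = 521.5; sellers' price rises by ps − p* = 13559/6 − 5215/3 = 521.5.
So consumers capture 521.5/1043 = 0.5 of each unit of subsidy.

Consumer share = 0.5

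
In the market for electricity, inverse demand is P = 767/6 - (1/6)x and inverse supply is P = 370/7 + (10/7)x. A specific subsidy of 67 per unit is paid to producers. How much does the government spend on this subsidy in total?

Pre-subsidy: 767/6 - (1/6)x = 370/7 + (10/7)x gives x* = 47 and P* = 120.
With the subsidy, sellers receive Ps = Pb + 67 for each unit, where Pb is the price buyers pay.
On the curves, Pb = 767/6 - (1/6)x and Ps = 370/7 + (10/7)x; the wedge Ps − Pb = 67 gives 370/7 + (10/7)x − (767/6 - (1/6)x) = 67, so x' = 89.
Then Pb = 767/6 − (1/6)·89 = 113 and Ps = 370/7 + (10/7)·89 = 180.
Government outlay = subsidy × quantity = 67 × 89 = 5963.

Government cost = 5963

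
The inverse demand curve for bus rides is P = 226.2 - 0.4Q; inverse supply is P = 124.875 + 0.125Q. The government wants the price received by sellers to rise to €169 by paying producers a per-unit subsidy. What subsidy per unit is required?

Required subsidy s = €84 per unit

At a seller price of 169, quantity supplied is -999 + 8·169 = 353.
Buyers absorb 353 only when they pay Pb = 226.2 − 0.4·353 = 85.
s = Ps − Pb = 169 − 85 = 84.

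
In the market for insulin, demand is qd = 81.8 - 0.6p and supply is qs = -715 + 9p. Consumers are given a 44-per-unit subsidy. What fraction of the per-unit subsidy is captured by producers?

Pre-subsidy: 81.8 - 0.6p = -715 + 9p gives p* = 83, q* = 32.
With the rebate, buyers effectively pay pb = ps − 44, where ps is the price sellers receive.
Demand in terms of ps becomes qd = 81.8 − 0.6(ps − 44) = 108.2 - 0.6ps. Setting this equal to supply: 108.2 - 0.6ps = -715 + 9ps, so ps = 85.75.
Buyers pay pb = 85.75 − 44 = 41.75; q' = -715 + 9·85.75 = 56.75.
Buyers' price falls by p* − pb = 83 − 41.75 = 41.25; sellers' price rises by ps − p* = 85.75 − 83 = 2.75.
So producers capture 2.75/44 = 0.0625 of each unit of subsidy.

Producer share = 0.0625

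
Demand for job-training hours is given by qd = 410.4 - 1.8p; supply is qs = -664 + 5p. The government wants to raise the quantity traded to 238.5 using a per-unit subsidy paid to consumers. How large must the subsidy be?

At q = 238.5, invert demand for the buyer price: pb = (410.4 − 238.5)/1.8 = 95.5; invert supply for the seller price: ps = (238.5 − (-664))/5 = 180.5.
The subsidy must fill the gap: s = ps − pb = 180.5 − 95.5 = 85.

Required subsidy s = 85 per unit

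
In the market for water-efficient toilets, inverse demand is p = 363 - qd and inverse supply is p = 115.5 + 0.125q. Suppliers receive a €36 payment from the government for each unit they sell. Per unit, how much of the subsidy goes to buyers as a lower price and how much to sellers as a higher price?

Pre-subsidy: 363 - q = 115.5 + 0.125q gives q* = 220 and p* = 143.
With the subsidy, sellers receive ps = pb + 36 for each unit, where pb is the price buyers pay.
On the curves, pb = 363 - q and ps = 115.5 + 0.125q; the wedge ps − pb = 36 gives 115.5 + 0.125q − (363 - q) = 36, so q' = 252.
Then pb = 363 − 1·252 = 111 and ps = 115.5 + 0.125·252 = 147.
Buyers' price falls by p* − pb = 143 − 111 = 32; sellers' price rises by ps − p* = 147 − 143 = 4.

Buyers gain €32 per unit; sellers gain €4 per unit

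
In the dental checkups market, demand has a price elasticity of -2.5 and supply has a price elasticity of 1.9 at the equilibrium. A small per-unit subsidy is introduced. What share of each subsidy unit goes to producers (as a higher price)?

Producer share = 25/44

For a small subsidy around the equilibrium, the benefit split depends on the relative slopes, which at a point are proportional to the elasticities.
Buyer share = εs/(εs + |εd|) = 1.9/(1.9 + 2.5) = 19/44; seller share = |εd|/(εs + |εd|) = 25/44.
So producers capture 25/44 of the subsidy.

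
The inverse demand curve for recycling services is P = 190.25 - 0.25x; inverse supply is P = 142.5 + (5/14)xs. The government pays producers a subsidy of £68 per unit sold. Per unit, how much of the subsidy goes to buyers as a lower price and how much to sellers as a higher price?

Buyers gain £28 per unit; sellers gain £40 per unit

Pre-subsidy: 190.25 - 0.25x = 142.5 + (5/14)x gives x* = 1337/17 and P* = 2900/17.
With the subsidy, sellers receive Ps = Pb + 68 for each unit, where Pb is the price buyers pay.
On the curves, Pb = 190.25 - 0.25x and Ps = 142.5 + (5/14)x; the wedge Ps − Pb = 68 gives 142.5 + (5/14)x − (190.25 - 0.25x) = 68, so x' = 3241/17.
Then Pb = 190.25 − 0.25·(3241/17) = 2424/17 and Ps = 142.5 + (5/14)·(3241/17) = 3580/17.
Buyers' price falls by P* − Pb = 2900/17 − 2424/17 = 28; sellers' price rises by Ps − P* = 3580/17 − 2900/17 = 40.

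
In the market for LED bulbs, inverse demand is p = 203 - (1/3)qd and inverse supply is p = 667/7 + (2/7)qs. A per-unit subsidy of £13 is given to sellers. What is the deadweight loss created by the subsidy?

Pre-subsidy: 203 - (1/3)q = 667/7 + (2/7)q gives q* = 174 and p* = 145.
With the subsidy, sellers receive ps = pb + 13 for each unit, where pb is the price buyers pay.
On the curves, pb = 203 - (1/3)q and ps = 667/7 + (2/7)q; the wedge ps − pb = 13 gives 667/7 + (2/7)q − (203 - (1/3)q) = 13, so q' = 195.
Then pb = 203 − (1/3)·195 = 138 and ps = 667/7 + (2/7)·195 = 151.
The subsidy expands output by 195 − 174 = 21 past the efficient level; on those units the gap between marginal cost and willingness to pay runs from 0 up to 13.
DWL = ½ × 13 × 21 = 136.5.

Deadweight loss = £136.5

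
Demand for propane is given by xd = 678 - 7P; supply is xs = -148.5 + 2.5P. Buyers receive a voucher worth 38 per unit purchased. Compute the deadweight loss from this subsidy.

Deadweight loss = 1330

Pre-subsidy: 678 - 7P = -148.5 + 2.5P gives P* = 87, x* = 69.
With the rebate, buyers effectively pay Pb = Ps − 38, where Ps is the price sellers receive.
Demand in terms of Ps becomes xd = 678 − 7(Ps − 38) = 944 - 7Ps. Setting this equal to supply: 944 - 7Ps = -148.5 + 2.5Ps, so Ps = 115.
Buyers pay Pb = 115 − 38 = 77; x' = -148.5 + 2.5·115 = 139.
The subsidy expands output by 139 − 69 = 70 past the efficient level; on those units the gap between marginal cost and willingness to pay runs from 0 up to 38.
DWL = ½ × 38 × 70 = 1330.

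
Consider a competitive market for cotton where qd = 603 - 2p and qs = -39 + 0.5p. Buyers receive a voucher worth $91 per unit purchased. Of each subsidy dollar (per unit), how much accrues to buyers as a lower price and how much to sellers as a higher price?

Buyers gain $18.2 per unit; sellers gain $72.8 per unit

Pre-subsidy: 603 - 2p = -39 + 0.5p gives p* = 256.8, q* = 89.4.
With the rebate, buyers effectively pay pb = ps − 91, where ps is the price sellers receive.
Demand in terms of ps becomes qd = 603 − 2(ps − 91) = 785 - 2ps. Setting this equal to supply: 785 - 2ps = -39 + 0.5ps, so ps = 329.6.
Buyers pay pb = 329.6 − 91 = 238.6; q' = -39 + 0.5·329.6 = 125.8.
Buyers' price falls by p* − pb = 256.8 − 238.6 = 18.2; sellers' price rises by ps − p* = 329.6 − 256.8 = 72.8.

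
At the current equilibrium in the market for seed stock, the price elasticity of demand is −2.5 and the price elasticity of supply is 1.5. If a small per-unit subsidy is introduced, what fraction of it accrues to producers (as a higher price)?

For a small subsidy around the equilibrium, the benefit split depends on the relative slopes, which at a point are proportional to the elasticities.
Buyer share = εs/(εs + |εd|) = 1.5/(1.5 + 2.5) = 0.375; seller share = |εd|/(εs + |εd|) = 0.625.
So producers capture 0.625 of the subsidy.

Producer share = 0.625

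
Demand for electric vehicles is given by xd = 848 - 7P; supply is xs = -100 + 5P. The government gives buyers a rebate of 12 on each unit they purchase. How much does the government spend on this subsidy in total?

Pre-subsidy: 848 - 7P = -100 + 5P gives P* = 79, x* = 295.
With the rebate, buyers effectively pay Pb = Ps − 12, where Ps is the price sellers receive.
Demand in terms of Ps becomes xd = 848 − 7(Ps − 12) = 932 - 7Ps. Setting this equal to supply: 932 - 7Ps = -100 + 5Ps, so Ps = 86.
Buyers pay Pb = 86 − 12 = 74; x' = -100 + 5·86 = 330.
Government outlay = subsidy × quantity = 12 × 330 = 3960.

Government cost = 3960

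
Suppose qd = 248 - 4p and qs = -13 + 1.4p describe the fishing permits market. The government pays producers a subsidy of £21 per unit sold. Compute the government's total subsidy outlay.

Government cost = 4816/3

Pre-subsidy: 248 - 4p = -13 + 1.4p gives p* = 145/3, q* = 164/3.
With the subsidy, sellers receive ps = pb + 21 for each unit, where pb is the price buyers pay.
Supply in terms of pb becomes qs = -13 + 1.4(pb + 21) = 16.4 + 1.4pb. Setting this equal to demand: 248 - 4pb = 16.4 + 1.4pb, so pb = 386/9.
Sellers receive ps = 386/9 + 21 = 575/9; q' = 248 − 4·(386/9) = 688/9.
Government outlay = subsidy × quantity = 21 × 688/9 = 4816/3.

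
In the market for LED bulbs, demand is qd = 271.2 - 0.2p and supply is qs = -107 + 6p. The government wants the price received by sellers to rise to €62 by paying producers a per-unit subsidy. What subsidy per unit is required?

Required subsidy s = €31 per unit

At a seller price of 62, quantity supplied is -107 + 6·62 = 265.
Buyers absorb 265 only when they pay pb with 271.2 − 0.2·pb = 265, i.e. pb = 31.
s = ps − pb = 62 − 31 = 31.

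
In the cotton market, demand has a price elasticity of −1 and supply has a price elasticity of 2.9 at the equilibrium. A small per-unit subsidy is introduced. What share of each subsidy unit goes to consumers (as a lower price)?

For a small subsidy around the equilibrium, the benefit split depends on the relative slopes, which at a point are proportional to the elasticities.
Buyer share = εs/(εs + |εd|) = 2.9/(2.9 + 1) = 29/39; seller share = |εd|/(εs + |εd|) = 10/39.

Consumer share = 29/39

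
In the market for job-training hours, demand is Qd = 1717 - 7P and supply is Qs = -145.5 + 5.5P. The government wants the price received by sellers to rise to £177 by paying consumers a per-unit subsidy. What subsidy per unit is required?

Required subsidy s = £50 per unit

At a seller price of 177, quantity supplied is -145.5 + 5.5·177 = 828.
Buyers absorb 828 only when they pay Pb with 1717 − 7·Pb = 828, i.e. Pb = 127.
s = Ps − Pb = 177 − 127 = 50.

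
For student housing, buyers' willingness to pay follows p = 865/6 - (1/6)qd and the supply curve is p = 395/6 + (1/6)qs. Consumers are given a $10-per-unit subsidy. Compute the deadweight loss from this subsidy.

Deadweight loss = $150

Pre-subsidy: 865/6 - (1/6)q = 395/6 + (1/6)q gives q* = 235 and p* = 105.
With the rebate, buyers effectively pay pb = ps − 10, where ps is the price sellers receive.
On the curves, pb = 865/6 - (1/6)q and ps = 395/6 + (1/6)q; the wedge ps − pb = 10 gives 395/6 + (1/6)q − (865/6 - (1/6)q) = 10, so q' = 265.
Then pb = 865/6 − (1/6)·265 = 100 and ps = 395/6 + (1/6)·265 = 110.
The subsidy expands output by 265 − 235 = 30 past the efficient level; on those units the gap between marginal cost and willingness to pay runs from 0 up to 10.
DWL = ½ × 10 × 30 = 150.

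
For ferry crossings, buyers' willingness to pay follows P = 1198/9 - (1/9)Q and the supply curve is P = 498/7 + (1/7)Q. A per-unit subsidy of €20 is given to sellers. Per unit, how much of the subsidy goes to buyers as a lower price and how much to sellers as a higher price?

Buyers gain €8.75 per unit; sellers gain €11.25 per unit

Pre-subsidy: 1198/9 - (1/9)Q = 498/7 + (1/7)Q gives Q* = 244 and P* = 106.
With the subsidy, sellers receive Ps = Pb + 20 for each unit, where Pb is the price buyers pay.
On the curves, Pb = 1198/9 - (1/9)Q and Ps = 498/7 + (1/7)Q; the wedge Ps − Pb = 20 gives 498/7 + (1/7)Q − (1198/9 - (1/9)Q) = 20, so Q' = 322.75.
Then Pb = 1198/9 − (1/9)·322.75 = 97.25 and Ps = 498/7 + (1/7)·322.75 = 117.25.
Buyers' price falls by P* − Pb = 106 − 97.25 = 8.75; sellers' price rises by Ps − P* = 117.25 − 106 = 11.25.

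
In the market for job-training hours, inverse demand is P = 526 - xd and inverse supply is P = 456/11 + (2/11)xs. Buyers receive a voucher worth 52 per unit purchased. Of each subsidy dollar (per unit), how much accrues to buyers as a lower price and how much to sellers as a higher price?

Pre-subsidy: 526 - x = 456/11 + (2/11)x gives x* = 410 and P* = 116.
With the rebate, buyers effectively pay Pb = Ps − 52, where Ps is the price sellers receive.
On the curves, Pb = 526 - x and Ps = 456/11 + (2/11)x; the wedge Ps − Pb = 52 gives 456/11 + (2/11)x − (526 - x) = 52, so x' = 454.
Then Pb = 526 − 1·454 = 72 and Ps = 456/11 + (2/11)·454 = 124.
Buyers' price falls by P* − Pb = 116 − 72 = 44; sellers' price rises by Ps − P* = 124 − 116 = 8.

Buyers gain 44 per unit; sellers gain 8 per unit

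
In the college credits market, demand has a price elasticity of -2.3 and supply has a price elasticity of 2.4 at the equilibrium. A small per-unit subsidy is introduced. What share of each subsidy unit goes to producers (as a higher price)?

For a small subsidy around the equilibrium, the benefit split depends on the relative slopes, which at a point are proportional to the elasticities.
Buyer share = εs/(εs + |εd|) = 2.4/(2.4 + 2.3) = 24/47; seller share = |εd|/(εs + |εd|) = 23/47.
So producers capture 23/47 of the subsidy.

Producer share = 23/47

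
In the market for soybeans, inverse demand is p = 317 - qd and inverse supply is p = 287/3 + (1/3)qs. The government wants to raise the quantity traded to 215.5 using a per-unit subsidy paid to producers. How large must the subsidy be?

Required subsidy s = 66 per unit

At q = 215.5, from the demand curve buyers pay pb = 317 − 1·215.5 = 101.5; from the supply curve sellers need ps = 287/3 + (1/3)·215.5 = 167.5.
The subsidy must fill the gap: s = ps − pb = 167.5 − 101.5 = 66.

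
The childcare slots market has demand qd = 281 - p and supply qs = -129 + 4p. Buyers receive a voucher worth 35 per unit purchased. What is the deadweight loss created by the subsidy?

Deadweight loss = 490

Pre-subsidy: 281 - p = -129 + 4p gives p* = 82, q* = 199.
With the rebate, buyers effectively pay pb = ps − 35, where ps is the price sellers receive.
Demand in terms of ps becomes qd = 281 − 1(ps − 35) = 316 - ps. Setting this equal to supply: 316 - ps = -129 + 4ps, so ps = 89.
Buyers pay pb = 89 − 35 = 54; q' = -129 + 4·89 = 227.
The subsidy expands output by 227 − 199 = 28 past the efficient level; on those units the gap between marginal cost and willingness to pay runs from 0 up to 35.
DWL = ½ × 35 × 28 = 490.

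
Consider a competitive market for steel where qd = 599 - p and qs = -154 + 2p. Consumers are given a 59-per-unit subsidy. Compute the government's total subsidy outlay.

Pre-subsidy: 599 - p = -154 + 2p gives p* = 251, q* = 348.
With the rebate, buyers effectively pay pb = ps − 59, where ps is the price sellers receive.
Demand in terms of ps becomes qd = 599 − 1(ps − 59) = 658 - ps. Setting this equal to supply: 658 - ps = -154 + 2ps, so ps = 812/3.
Buyers pay pb = 812/3 − 59 = 635/3; q' = -154 + 2·(812/3) = 1162/3.
Government outlay = subsidy × quantity = 59 × 1162/3 = 68558/3.

Government cost = 68558/3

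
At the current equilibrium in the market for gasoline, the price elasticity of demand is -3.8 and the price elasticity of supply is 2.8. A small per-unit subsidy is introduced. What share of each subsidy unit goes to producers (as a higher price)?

For a small subsidy around the equilibrium, the benefit split depends on the relative slopes, which at a point are proportional to the elasticities.
Buyer share = εs/(εs + |εd|) = 2.8/(2.8 + 3.8) = 14/33; seller share = |εd|/(εs + |εd|) = 19/33.
So producers capture 19/33 of the subsidy.

Producer share = 19/33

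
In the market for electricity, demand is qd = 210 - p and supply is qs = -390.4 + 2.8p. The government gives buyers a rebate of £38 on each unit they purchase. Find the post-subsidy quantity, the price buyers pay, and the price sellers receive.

q' = 80; buyers pay £130; sellers receive £168

Pre-subsidy: 210 - p = -390.4 + 2.8p gives p* = 158, q* = 52.
With the rebate, buyers effectively pay pb = ps − 38, where ps is the price sellers receive.
Demand in terms of ps becomes qd = 210 − 1(ps − 38) = 248 - ps. Setting this equal to supply: 248 - ps = -390.4 + 2.8ps, so ps = 168.
Buyers pay pb = 168 − 38 = 130; q' = -390.4 + 2.8·168 = 80.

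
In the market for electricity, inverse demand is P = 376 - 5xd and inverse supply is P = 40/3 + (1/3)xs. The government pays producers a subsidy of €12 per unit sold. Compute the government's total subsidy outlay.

Government cost = €843

Pre-subsidy: 376 - 5x = 40/3 + (1/3)x gives x* = 68 and P* = 36.
With the subsidy, sellers receive Ps = Pb + 12 for each unit, where Pb is the price buyers pay.
On the curves, Pb = 376 - 5x and Ps = 40/3 + (1/3)x; the wedge Ps − Pb = 12 gives 40/3 + (1/3)x − (376 - 5x) = 12, so x' = 70.25.
Then Pb = 376 − 5·70.25 = 24.75 and Ps = 40/3 + (1/3)·70.25 = 36.75.
Government outlay = subsidy × quantity = 12 × 70.25 = 843.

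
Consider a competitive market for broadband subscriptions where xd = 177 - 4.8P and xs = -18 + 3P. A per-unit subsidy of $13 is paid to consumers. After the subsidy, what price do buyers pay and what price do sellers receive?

Buyers pay $20; sellers receive $33

Pre-subsidy: 177 - 4.8P = -18 + 3P gives P* = 25, x* = 57.
With the rebate, buyers effectively pay Pb = Ps − 13, where Ps is the price sellers receive.
Demand in terms of Ps becomes xd = 177 − 4.8(Ps − 13) = 239.4 - 4.8Ps. Setting this equal to supply: 239.4 - 4.8Ps = -18 + 3Ps, so Ps = 33.
Buyers pay Pb = 33 − 13 = 20; x' = -18 + 3·33 = 81.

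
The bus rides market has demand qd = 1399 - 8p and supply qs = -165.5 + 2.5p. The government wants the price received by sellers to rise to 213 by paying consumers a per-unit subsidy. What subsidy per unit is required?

Required subsidy s = 84 per unit

At a seller price of 213, quantity supplied is -165.5 + 2.5·213 = 367.
Buyers absorb 367 only when they pay pb with 1399 − 8·pb = 367, i.e. pb = 129.
s = ps − pb = 213 − 129 = 84.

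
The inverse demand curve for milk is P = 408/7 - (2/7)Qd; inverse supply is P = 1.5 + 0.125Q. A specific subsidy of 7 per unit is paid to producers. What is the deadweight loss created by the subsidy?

Pre-subsidy: 408/7 - (2/7)Q = 1.5 + 0.125Q gives Q* = 3180/23 and P* = 432/23.
With the subsidy, sellers receive Ps = Pb + 7 for each unit, where Pb is the price buyers pay.
On the curves, Pb = 408/7 - (2/7)Q and Ps = 1.5 + 0.125Q; the wedge Ps − Pb = 7 gives 1.5 + 0.125Q − (408/7 - (2/7)Q) = 7, so Q' = 3572/23.
Then Pb = 408/7 − (2/7)·(3572/23) = 320/23 and Ps = 1.5 + 0.125·(3572/23) = 481/23.
The subsidy expands output by 3572/23 − 3180/23 = 392/23 past the efficient level; on those units the gap between marginal cost and willingness to pay runs from 0 up to 7.
DWL = ½ × 7 × 392/23 = 1372/23.

Deadweight loss = 1372/23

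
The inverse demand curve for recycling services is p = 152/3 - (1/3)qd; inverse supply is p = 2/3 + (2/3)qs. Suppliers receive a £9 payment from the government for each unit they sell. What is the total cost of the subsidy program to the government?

Pre-subsidy: 152/3 - (1/3)q = 2/3 + (2/3)q gives q* = 50 and p* = 34.
With the subsidy, sellers receive ps = pb + 9 for each unit, where pb is the price buyers pay.
On the curves, pb = 152/3 - (1/3)q and ps = 2/3 + (2/3)q; the wedge ps − pb = 9 gives 2/3 + (2/3)q − (152/3 - (1/3)q) = 9, so q' = 59.
Then pb = 152/3 − (1/3)·59 = 31 and ps = 2/3 + (2/3)·59 = 40.
Government outlay = subsidy × quantity = 9 × 59 = 531.

Government cost = £531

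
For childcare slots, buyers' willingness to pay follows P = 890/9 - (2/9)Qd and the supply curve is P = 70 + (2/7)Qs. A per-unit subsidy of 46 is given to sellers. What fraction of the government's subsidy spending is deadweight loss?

DWL / government spending = 207/674

Pre-subsidy: 890/9 - (2/9)Q = 70 + (2/7)Q gives Q* = 56.875 and P* = 86.25.
With the subsidy, sellers receive Ps = Pb + 46 for each unit, where Pb is the price buyers pay.
On the curves, Pb = 890/9 - (2/9)Q and Ps = 70 + (2/7)Q; the wedge Ps − Pb = 46 gives 70 + (2/7)Q − (890/9 - (2/9)Q) = 46, so Q' = 147.4375.
Then Pb = 890/9 − (2/9)·147.4375 = 66.125 and Ps = 70 + (2/7)·147.4375 = 112.125.
ΔCS = ½(56.875 + 147.4375)(86.25 − 66.125) = 2055.89453125; ΔPS = ½(56.875 + 147.4375)(112.125 − 86.25) = 2643.29296875.
Government spending = 46 × 147.4375 = 6782.125.
DWL = ½ × 46 × (147.4375 − 56.875) = 2082.9375; fraction = 2082.9375 / 6782.125 = 207/674.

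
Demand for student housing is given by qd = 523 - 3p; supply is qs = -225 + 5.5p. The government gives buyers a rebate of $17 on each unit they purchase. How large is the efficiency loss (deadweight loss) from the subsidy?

Pre-subsidy: 523 - 3p = -225 + 5.5p gives p* = 88, q* = 259.
With the rebate, buyers effectively pay pb = ps − 17, where ps is the price sellers receive.
Demand in terms of ps becomes qd = 523 − 3(ps − 17) = 574 - 3ps. Setting this equal to supply: 574 - 3ps = -225 + 5.5ps, so ps = 94.
Buyers pay pb = 94 − 17 = 77; q' = -225 + 5.5·94 = 292.
The subsidy expands output by 292 − 259 = 33 past the efficient level; on those units the gap between marginal cost and willingness to pay runs from 0 up to 17.
DWL = ½ × 17 × 33 = 280.5.

Deadweight loss = $280.5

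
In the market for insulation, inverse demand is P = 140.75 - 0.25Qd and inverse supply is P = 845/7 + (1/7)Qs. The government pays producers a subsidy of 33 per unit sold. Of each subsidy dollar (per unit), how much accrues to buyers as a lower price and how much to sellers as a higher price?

Pre-subsidy: 140.75 - 0.25Q = 845/7 + (1/7)Q gives Q* = 51 and P* = 128.
With the subsidy, sellers receive Ps = Pb + 33 for each unit, where Pb is the price buyers pay.
On the curves, Pb = 140.75 - 0.25Q and Ps = 845/7 + (1/7)Q; the wedge Ps − Pb = 33 gives 845/7 + (1/7)Q − (140.75 - 0.25Q) = 33, so Q' = 135.
Then Pb = 140.75 − 0.25·135 = 107 and Ps = 845/7 + (1/7)·135 = 140.
Buyers' price falls by P* − Pb = 128 − 107 = 21; sellers' price rises by Ps − P* = 140 − 128 = 12.

Buyers gain 21 per unit; sellers gain 12 per unit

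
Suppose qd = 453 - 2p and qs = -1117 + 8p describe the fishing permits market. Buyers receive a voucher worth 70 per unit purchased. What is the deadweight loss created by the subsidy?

Deadweight loss = 3920

Pre-subsidy: 453 - 2p = -1117 + 8p gives p* = 157, q* = 139.
With the rebate, buyers effectively pay pb = ps − 70, where ps is the price sellers receive.
Demand in terms of ps becomes qd = 453 − 2(ps − 70) = 593 - 2ps. Setting this equal to supply: 593 - 2ps = -1117 + 8ps, so ps = 171.
Buyers pay pb = 171 − 70 = 101; q' = -1117 + 8·171 = 251.
The subsidy expands output by 251 − 139 = 112 past the efficient level; on those units the gap between marginal cost and willingness to pay runs from 0 up to 70.
DWL = ½ × 70 × 112 = 3920.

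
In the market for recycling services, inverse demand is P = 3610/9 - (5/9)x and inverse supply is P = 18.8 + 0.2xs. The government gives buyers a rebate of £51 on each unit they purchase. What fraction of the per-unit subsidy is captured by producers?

Pre-subsidy: 3610/9 - (5/9)x = 18.8 + 0.2x gives x* = 506 and P* = 120.
With the rebate, buyers effectively pay Pb = Ps − 51, where Ps is the price sellers receive.
On the curves, Pb = 3610/9 - (5/9)x and Ps = 18.8 + 0.2x; the wedge Ps − Pb = 51 gives 18.8 + 0.2x − (3610/9 - (5/9)x) = 51, so x' = 573.5.
Then Pb = 3610/9 − (5/9)·573.5 = 82.5 and Ps = 18.8 + 0.2·573.5 = 133.5.
Buyers' price falls by P* − Pb = 120 − 82.5 = 37.5; sellers' price rises by Ps − P* = 133.5 − 120 = 13.5.
So producers capture 13.5/51 = 9/34 of each unit of subsidy.

Producer share = 9/34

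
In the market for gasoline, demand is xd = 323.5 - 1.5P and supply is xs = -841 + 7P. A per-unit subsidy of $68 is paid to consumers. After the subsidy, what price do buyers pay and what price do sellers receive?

Buyers pay $81; sellers receive $149

Pre-subsidy: 323.5 - 1.5P = -841 + 7P gives P* = 137, x* = 118.
With the rebate, buyers effectively pay Pb = Ps − 68, where Ps is the price sellers receive.
Demand in terms of Ps becomes xd = 323.5 − 1.5(Ps − 68) = 425.5 - 1.5Ps. Setting this equal to supply: 425.5 - 1.5Ps = -841 + 7Ps, so Ps = 149.
Buyers pay Pb = 149 − 68 = 81; x' = -841 + 7·149 = 202.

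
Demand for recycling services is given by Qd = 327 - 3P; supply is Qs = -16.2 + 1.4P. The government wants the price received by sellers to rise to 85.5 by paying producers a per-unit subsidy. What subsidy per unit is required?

Required subsidy s = 11 per unit

At a seller price of 85.5, quantity supplied is -16.2 + 1.4·85.5 = 103.5.
Buyers absorb 103.5 only when they pay Pb with 327 − 3·Pb = 103.5, i.e. Pb = 74.5.
s = Ps − Pb = 85.5 − 74.5 = 11.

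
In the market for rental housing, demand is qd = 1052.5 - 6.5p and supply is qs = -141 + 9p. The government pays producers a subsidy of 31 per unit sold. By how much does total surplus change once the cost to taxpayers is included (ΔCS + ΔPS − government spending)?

Net change in total surplus = -1813.5

Pre-subsidy: 1052.5 - 6.5p = -141 + 9p gives p* = 77, q* = 552.
With the subsidy, sellers receive ps = pb + 31 for each unit, where pb is the price buyers pay.
Supply in terms of pb becomes qs = -141 + 9(pb + 31) = 138 + 9pb. Setting this equal to demand: 1052.5 - 6.5pb = 138 + 9pb, so pb = 59.
Sellers receive ps = 59 + 31 = 90; q' = 1052.5 − 6.5·59 = 669.
ΔCS = ½(552 + 669)(77 − 59) = 10989; ΔPS = ½(552 + 669)(90 − 77) = 7936.5.
Government spending = 31 × 669 = 20739.
Net change = 10989 + 7936.5 − 20739 = -1813.5. The loss equals the DWL triangle ½·31·117.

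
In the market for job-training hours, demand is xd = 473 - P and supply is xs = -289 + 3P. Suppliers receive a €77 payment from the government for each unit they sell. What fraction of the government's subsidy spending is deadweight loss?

Pre-subsidy: 473 - P = -289 + 3P gives P* = 190.5, x* = 282.5.
With the subsidy, sellers receive Ps = Pb + 77 for each unit, where Pb is the price buyers pay.
Supply in terms of Pb becomes xs = -289 + 3(Pb + 77) = -58 + 3Pb. Setting this equal to demand: 473 - Pb = -58 + 3Pb, so Pb = 132.75.
Sellers receive Ps = 132.75 + 77 = 209.75; x' = 473 − 1·132.75 = 340.25.
ΔCS = ½(282.5 + 340.25)(190.5 − 132.75) = 17981.90625; ΔPS = ½(282.5 + 340.25)(209.75 − 190.5) = 5993.96875.
Government spending = 77 × 340.25 = 26199.25.
DWL = ½ × 77 × (340.25 − 282.5) = 2223.375; fraction = 2223.375 / 26199.25 = 231/2722.

DWL / government spending = 231/2722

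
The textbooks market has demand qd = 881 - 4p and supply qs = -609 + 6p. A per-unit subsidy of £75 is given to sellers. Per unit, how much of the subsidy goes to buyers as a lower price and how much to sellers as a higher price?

Pre-subsidy: 881 - 4p = -609 + 6p gives p* = 149, q* = 285.
With the subsidy, sellers receive ps = pb + 75 for each unit, where pb is the price buyers pay.
Supply in terms of pb becomes qs = -609 + 6(pb + 75) = -159 + 6pb. Setting this equal to demand: 881 - 4pb = -159 + 6pb, so pb = 104.
Sellers receive ps = 104 + 75 = 179; q' = 881 − 4·104 = 465.
Buyers' price falls by p* − pb = 149 − 104 = 45; sellers' price rises by ps − p* = 179 − 149 = 30.

Buyers gain £45 per unit; sellers gain £30 per unit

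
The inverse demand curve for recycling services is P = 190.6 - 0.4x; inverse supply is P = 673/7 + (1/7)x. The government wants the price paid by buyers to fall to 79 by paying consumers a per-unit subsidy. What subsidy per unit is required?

At a buyer price of 79, quantity demanded is 476.5 − 2.5·79 = 279.
Sellers supply 279 only when they receive Ps = 673/7 + (1/7)·279 = 136.
s = Ps − Pb = 136 − 79 = 57.

Required subsidy s = 57 per unit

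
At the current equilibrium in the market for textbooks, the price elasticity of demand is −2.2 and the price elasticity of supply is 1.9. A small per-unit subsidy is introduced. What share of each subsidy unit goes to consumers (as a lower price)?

Consumer share = 19/41

For a small subsidy around the equilibrium, the benefit split depends on the relative slopes, which at a point are proportional to the elasticities.
Buyer share = εs/(εs + |εd|) = 1.9/(1.9 + 2.2) = 19/41; seller share = |εd|/(εs + |εd|) = 22/41.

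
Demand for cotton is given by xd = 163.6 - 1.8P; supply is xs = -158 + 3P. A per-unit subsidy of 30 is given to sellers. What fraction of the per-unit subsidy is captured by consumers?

Consumer share = 0.625

Pre-subsidy: 163.6 - 1.8P = -158 + 3P gives P* = 67, x* = 43.
With the subsidy, sellers receive Ps = Pb + 30 for each unit, where Pb is the price buyers pay.
Supply in terms of Pb becomes xs = -158 + 3(Pb + 30) = -68 + 3Pb. Setting this equal to demand: 163.6 - 1.8Pb = -68 + 3Pb, so Pb = 48.25.
Sellers receive Ps = 48.25 + 30 = 78.25; x' = 163.6 − 1.8·48.25 = 76.75.
Buyers' price falls by P* − Pb = 67 − 48.25 = 18.75; sellers' price rises by Ps − P* = 78.25 − 67 = 11.25.
So consumers capture 18.75/30 = 0.625 of each unit of subsidy.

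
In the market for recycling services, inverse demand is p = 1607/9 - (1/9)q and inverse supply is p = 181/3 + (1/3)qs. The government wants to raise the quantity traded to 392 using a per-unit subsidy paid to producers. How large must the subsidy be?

Required subsidy s = 56 per unit

At q = 392, from the demand curve buyers pay pb = 1607/9 − (1/9)·392 = 135; from the supply curve sellers need ps = 181/3 + (1/3)·392 = 191.
The subsidy must fill the gap: s = ps − pb = 191 − 135 = 56.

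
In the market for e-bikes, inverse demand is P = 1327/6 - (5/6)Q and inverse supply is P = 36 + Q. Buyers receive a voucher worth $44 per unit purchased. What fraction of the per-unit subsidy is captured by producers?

Producer share = 6/11

Pre-subsidy: 1327/6 - (5/6)Q = 36 + Q gives Q* = 101 and P* = 137.
With the rebate, buyers effectively pay Pb = Ps − 44, where Ps is the price sellers receive.
On the curves, Pb = 1327/6 - (5/6)Q and Ps = 36 + Q; the wedge Ps − Pb = 44 gives 36 + Q − (1327/6 - (5/6)Q) = 44, so Q' = 125.
Then Pb = 1327/6 − (5/6)·125 = 117 and Ps = 36 + 1·125 = 161.
Buyers' price falls by P* − Pb = 137 − 117 = 20; sellers' price rises by Ps − P* = 161 − 137 = 24.
So producers capture 24/44 = 6/11 of each unit of subsidy.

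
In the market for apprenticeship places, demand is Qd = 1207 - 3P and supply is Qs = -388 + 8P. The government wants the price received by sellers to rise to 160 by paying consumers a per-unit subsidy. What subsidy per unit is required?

At a seller price of 160, quantity supplied is -388 + 8·160 = 892.
Buyers absorb 892 only when they pay Pb with 1207 − 3·Pb = 892, i.e. Pb = 105.
s = Ps − Pb = 160 − 105 = 55.

Required subsidy s = 55 per unit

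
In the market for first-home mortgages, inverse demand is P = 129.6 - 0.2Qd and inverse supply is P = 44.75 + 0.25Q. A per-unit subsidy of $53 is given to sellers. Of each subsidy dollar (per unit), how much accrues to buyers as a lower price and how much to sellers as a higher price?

Pre-subsidy: 129.6 - 0.2Q = 44.75 + 0.25Q gives Q* = 1697/9 and P* = 827/9.
With the subsidy, sellers receive Ps = Pb + 53 for each unit, where Pb is the price buyers pay.
On the curves, Pb = 129.6 - 0.2Q and Ps = 44.75 + 0.25Q; the wedge Ps − Pb = 53 gives 44.75 + 0.25Q − (129.6 - 0.2Q) = 53, so Q' = 919/3.
Then Pb = 129.6 − 0.2·(919/3) = 205/3 and Ps = 44.75 + 0.25·(919/3) = 364/3.
Buyers' price falls by P* − Pb = 827/9 − 205/3 = 212/9; sellers' price rises by Ps − P* = 364/3 − 827/9 = 265/9.

Buyers gain 212/9 per unit; sellers gain 265/9 per unit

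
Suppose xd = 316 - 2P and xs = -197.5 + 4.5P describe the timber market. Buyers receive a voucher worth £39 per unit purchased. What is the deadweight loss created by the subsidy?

Deadweight loss = £1053

Pre-subsidy: 316 - 2P = -197.5 + 4.5P gives P* = 79, x* = 158.
With the rebate, buyers effectively pay Pb = Ps − 39, where Ps is the price sellers receive.
Demand in terms of Ps becomes xd = 316 − 2(Ps − 39) = 394 - 2Ps. Setting this equal to supply: 394 - 2Ps = -197.5 + 4.5Ps, so Ps = 91.
Buyers pay Pb = 91 − 39 = 52; x' = -197.5 + 4.5·91 = 212.
The subsidy expands output by 212 − 158 = 54 past the efficient level; on those units the gap between marginal cost and willingness to pay runs from 0 up to 39.
DWL = ½ × 39 × 54 = 1053.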